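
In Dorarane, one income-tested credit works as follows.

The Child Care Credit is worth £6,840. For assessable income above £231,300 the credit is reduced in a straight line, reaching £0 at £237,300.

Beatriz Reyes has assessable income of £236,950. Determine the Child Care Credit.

£399

Child Care Credit: £236,950 is £5,650 into a £6,000 phase-out range, leaving 350/6,000 of the credit: £6,840 × 350/6,000 = £399.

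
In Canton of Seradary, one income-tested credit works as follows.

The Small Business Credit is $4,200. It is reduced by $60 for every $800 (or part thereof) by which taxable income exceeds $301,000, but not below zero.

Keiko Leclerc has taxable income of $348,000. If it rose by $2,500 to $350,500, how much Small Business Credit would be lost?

At $348,000 — income exceeds $301,000 by $47,000, which is 59 full-or-partial $800 increments; reduction = 59 × $60 = $3,540, leaving $660.
At $350,500 — income exceeds $301,000 by $49,500, which is 62 full-or-partial $800 increments; reduction = 62 × $60 = $3,720, leaving $480.
Lost: $660 − $480 = $180.

$180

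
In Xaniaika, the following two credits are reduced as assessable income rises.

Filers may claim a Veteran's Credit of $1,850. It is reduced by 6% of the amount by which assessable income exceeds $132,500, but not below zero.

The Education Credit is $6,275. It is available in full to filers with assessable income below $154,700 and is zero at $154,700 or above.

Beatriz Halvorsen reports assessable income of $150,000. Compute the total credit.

$7,075

Veteran's Credit: 6% of the $17,500 excess over $132,500 is $1,050; credit = $1,850 − $1,050 = $800.
Education Credit: $150,000 is below the $154,700 cutoff, so the full $6,275 applies.
Total: $800 + $6,275 = $7,075.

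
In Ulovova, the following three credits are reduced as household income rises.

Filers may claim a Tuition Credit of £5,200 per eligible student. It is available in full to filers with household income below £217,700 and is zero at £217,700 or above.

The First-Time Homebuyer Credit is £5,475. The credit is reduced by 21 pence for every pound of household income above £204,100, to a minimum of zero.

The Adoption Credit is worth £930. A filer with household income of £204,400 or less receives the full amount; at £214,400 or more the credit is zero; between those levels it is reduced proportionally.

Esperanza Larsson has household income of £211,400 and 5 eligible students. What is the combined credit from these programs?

£30,221

Tuition Credit: base = 5 × £5,200 = £26,000. £211,400 is below the £217,700 cutoff, so the full £26,000 applies.
First-Time Homebuyer Credit: 21% of the £7,300 excess over £204,100 is £1,533; credit = £5,475 − £1,533 = £3,942.
Adoption Credit: £211,400 is £7,000 into a £10,000 phase-out range, leaving 3,000/10,000 of the credit: £930 × 3,000/10,000 = £279.
Total: £26,000 + £3,942 + £279 = £30,221.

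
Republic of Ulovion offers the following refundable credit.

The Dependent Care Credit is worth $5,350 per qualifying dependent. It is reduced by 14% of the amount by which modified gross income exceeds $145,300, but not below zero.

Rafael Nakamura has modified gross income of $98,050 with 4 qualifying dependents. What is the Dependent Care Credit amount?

$21,400

Dependent Care Credit: base = 4 × $5,350 = $21,400. $98,050 is at or below the $145,300 threshold, so the full $21,400 applies.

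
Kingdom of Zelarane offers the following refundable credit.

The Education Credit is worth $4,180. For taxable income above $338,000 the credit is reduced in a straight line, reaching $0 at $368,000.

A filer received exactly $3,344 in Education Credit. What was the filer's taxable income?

$3,344 is 3,344/4,180 of the full $4,180, so 836/4,180 of the $30,000 range has been used: income = $338,000 + $30,000 × 836/4,180 = $344,000.

$344,000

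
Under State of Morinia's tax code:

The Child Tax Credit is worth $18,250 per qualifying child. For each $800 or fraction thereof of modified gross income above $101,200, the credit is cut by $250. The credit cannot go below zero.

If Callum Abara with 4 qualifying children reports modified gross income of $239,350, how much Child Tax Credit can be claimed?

$29,750

Child Tax Credit: base = 4 × $18,250 = $73,000. income exceeds $101,200 by $138,150, which is 173 full-or-partial $800 increments; reduction = 173 × $250 = $43,250, leaving $29,750.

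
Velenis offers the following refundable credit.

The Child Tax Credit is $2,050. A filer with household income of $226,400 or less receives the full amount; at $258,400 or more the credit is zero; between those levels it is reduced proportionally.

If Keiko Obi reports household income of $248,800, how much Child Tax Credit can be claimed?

Child Tax Credit: $248,800 is $22,400 into a $32,000 phase-out range, leaving 9,600/32,000 of the credit: $2,050 × 9,600/32,000 = $615.

$615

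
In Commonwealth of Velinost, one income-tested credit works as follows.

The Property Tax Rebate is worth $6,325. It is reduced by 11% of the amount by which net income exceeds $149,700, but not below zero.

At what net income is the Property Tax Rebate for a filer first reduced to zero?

$207,200

The credit falls by 11% of each dollar above $149,700, so it reaches zero when the excess is $6,325 / 11% = $57,500: income = $149,700 + $57,500 = $207,200.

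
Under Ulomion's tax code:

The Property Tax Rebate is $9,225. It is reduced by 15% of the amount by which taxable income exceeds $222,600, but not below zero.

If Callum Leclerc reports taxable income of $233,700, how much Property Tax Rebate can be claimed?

Property Tax Rebate: 15% of the $11,100 excess over $222,600 is $1,665; credit = $9,225 − $1,665 = $7,560.

$7,560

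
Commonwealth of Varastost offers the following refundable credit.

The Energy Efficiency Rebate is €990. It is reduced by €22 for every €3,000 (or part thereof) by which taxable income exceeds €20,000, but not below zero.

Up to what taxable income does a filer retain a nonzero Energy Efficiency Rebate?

€152,000

After 44 increments the reduction is 44 × €22 = €968, leaving €22; one more increment wipes it out. Increment 44 ends at excess 44 × €3,000 = €132,000, so the highest qualifying income is €20,000 + €132,000 = €152,000.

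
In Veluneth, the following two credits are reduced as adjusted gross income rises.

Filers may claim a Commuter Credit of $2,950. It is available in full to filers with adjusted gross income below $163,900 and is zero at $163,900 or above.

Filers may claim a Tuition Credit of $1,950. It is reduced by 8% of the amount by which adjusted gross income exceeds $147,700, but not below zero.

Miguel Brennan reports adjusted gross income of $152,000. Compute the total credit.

$4,556

Commuter Credit: $152,000 is below the $163,900 cutoff, so the full $2,950 applies.
Tuition Credit: 8% of the $4,300 excess over $147,700 is $344; credit = $1,950 − $344 = $1,606.
Total: $2,950 + $1,606 = $4,556.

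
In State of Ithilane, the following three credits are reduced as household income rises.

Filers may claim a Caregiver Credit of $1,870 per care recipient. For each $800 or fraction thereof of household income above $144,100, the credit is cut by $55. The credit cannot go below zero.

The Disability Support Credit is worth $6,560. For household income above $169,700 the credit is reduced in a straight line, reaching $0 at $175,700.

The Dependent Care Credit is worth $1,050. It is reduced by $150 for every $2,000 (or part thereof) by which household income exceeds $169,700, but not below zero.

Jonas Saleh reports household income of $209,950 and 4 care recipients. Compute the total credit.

Caregiver Credit: base = 4 × $1,870 = $7,480. income exceeds $144,100 by $65,850, which is 83 full-or-partial $800 increments; reduction = 83 × $55 = $4,565, leaving $2,915.
Disability Support Credit: $209,950 is at or above $175,700, so the credit is $0.
Dependent Care Credit: income exceeds $169,700 by $40,250 → 21 increments × $150 = $3,150 ≥ base, so the credit is $0.
Total: $2,915 + $0 + $0 = $2,915.

$2,915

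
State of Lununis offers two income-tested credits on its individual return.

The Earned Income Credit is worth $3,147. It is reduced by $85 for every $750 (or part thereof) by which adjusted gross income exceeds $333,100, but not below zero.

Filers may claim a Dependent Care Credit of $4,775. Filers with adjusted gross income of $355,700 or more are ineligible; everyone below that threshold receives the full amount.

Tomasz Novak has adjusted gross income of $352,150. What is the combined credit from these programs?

Earned Income Credit: income exceeds $333,100 by $19,050, which is 26 full-or-partial $750 increments; reduction = 26 × $85 = $2,210, leaving $937.
Dependent Care Credit: $352,150 is below the $355,700 cutoff, so the full $4,775 applies.
Total: $937 + $4,775 = $5,712.

$5,712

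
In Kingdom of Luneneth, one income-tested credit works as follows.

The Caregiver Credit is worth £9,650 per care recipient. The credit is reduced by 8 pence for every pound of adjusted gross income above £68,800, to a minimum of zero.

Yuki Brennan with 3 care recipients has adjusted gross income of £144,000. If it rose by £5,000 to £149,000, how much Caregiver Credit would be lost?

At £144,000 — base = 3 × £9,650 = £28,950. 8% of the £75,200 excess over £68,800 is £6,016; credit = £28,950 − £6,016 = £22,934.
At £149,000 — base = 3 × £9,650 = £28,950. 8% of the £80,200 excess over £68,800 is £6,416; credit = £28,950 − £6,416 = £22,534.
Lost: £22,934 − £22,534 = £400.

£400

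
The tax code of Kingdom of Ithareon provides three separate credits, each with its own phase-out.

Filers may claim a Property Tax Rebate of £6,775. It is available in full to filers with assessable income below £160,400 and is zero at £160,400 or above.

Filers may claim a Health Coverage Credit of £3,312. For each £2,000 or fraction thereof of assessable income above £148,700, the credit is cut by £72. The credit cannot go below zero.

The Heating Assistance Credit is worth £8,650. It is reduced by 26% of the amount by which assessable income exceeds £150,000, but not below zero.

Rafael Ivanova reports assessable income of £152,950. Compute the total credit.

£17,754

Property Tax Rebate: £152,950 is below the £160,400 cutoff, so the full £6,775 applies.
Health Coverage Credit: income exceeds £148,700 by £4,250, which is 3 full-or-partial £2,000 increments; reduction = 3 × £72 = £216, leaving £3,096.
Heating Assistance Credit: 26% of the £2,950 excess over £150,000 is £767; credit = £8,650 − £767 = £7,883.
Total: £6,775 + £3,096 + £7,883 = £17,754.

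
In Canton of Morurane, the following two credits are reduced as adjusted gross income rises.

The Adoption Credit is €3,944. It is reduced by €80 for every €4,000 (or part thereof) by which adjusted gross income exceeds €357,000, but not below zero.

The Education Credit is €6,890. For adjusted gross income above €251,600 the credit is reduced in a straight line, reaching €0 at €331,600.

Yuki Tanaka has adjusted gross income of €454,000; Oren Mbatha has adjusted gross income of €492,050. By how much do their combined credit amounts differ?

Yuki (€454,000): Adoption Credit: income exceeds €357,000 by €97,000, which is 25 full-or-partial €4,000 increments; reduction = 25 × €80 = €2,000, leaving €1,944. Education Credit: €454,000 is at or above €331,600, so the credit is €0. total €1,944 + €0 = €1,944
Oren (€492,050): Adoption Credit: income exceeds €357,000 by €135,050, which is 34 full-or-partial €4,000 increments; reduction = 34 × €80 = €2,720, leaving €1,224. Education Credit: €492,050 is at or above €331,600, so the credit is €0. total €1,224 + €0 = €1,224
Difference: |€1,944 − €1,224| = €720.

€720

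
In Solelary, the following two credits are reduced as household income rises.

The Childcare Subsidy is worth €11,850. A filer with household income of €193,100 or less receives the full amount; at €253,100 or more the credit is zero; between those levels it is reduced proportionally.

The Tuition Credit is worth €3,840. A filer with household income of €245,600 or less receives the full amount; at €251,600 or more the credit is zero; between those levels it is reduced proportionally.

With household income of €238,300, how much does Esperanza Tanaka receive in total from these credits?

€6,763

Childcare Subsidy: €238,300 is €45,200 into a €60,000 phase-out range, leaving 14,800/60,000 of the credit: €11,850 × 14,800/60,000 = €2,923.
Tuition Credit: €238,300 is at or below the €245,600 threshold, so the full €3,840 applies.
Total: €2,923 + €3,840 = €6,763.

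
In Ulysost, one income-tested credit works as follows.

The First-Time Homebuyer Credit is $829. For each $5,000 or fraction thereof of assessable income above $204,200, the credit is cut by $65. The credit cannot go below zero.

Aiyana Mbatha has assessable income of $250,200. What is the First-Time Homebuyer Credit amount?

$179

First-Time Homebuyer Credit: income exceeds $204,200 by $46,000, which is 10 full-or-partial $5,000 increments; reduction = 10 × $65 = $650, leaving $179.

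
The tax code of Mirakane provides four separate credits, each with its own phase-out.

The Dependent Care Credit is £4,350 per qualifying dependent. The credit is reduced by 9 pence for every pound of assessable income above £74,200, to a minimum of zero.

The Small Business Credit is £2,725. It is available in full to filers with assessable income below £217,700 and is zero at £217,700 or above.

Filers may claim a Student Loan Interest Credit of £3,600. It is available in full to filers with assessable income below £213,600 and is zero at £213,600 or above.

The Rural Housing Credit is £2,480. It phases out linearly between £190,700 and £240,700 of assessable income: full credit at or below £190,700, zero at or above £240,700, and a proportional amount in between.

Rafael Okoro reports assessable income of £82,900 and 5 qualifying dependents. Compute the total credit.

£29,772

Dependent Care Credit: base = 5 × £4,350 = £21,750. 9% of the £8,700 excess over £74,200 is £783; credit = £21,750 − £783 = £20,967.
Small Business Credit: £82,900 is below the £217,700 cutoff, so the full £2,725 applies.
Student Loan Interest Credit: £82,900 is below the £213,600 cutoff, so the full £3,600 applies.
Rural Housing Credit: £82,900 is at or below the £190,700 threshold, so the full £2,480 applies.
Total: £20,967 + £2,725 + £3,600 + £2,480 = £29,772.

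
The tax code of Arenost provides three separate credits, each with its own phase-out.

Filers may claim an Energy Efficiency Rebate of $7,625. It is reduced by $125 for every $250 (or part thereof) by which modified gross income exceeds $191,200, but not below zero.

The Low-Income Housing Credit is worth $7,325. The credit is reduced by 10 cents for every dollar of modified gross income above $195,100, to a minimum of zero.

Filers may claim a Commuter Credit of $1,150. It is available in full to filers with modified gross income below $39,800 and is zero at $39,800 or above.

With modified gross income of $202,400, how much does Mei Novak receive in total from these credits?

$8,595

Energy Efficiency Rebate: income exceeds $191,200 by $11,200, which is 45 full-or-partial $250 increments; reduction = 45 × $125 = $5,625, leaving $2,000.
Low-Income Housing Credit: 10% of the $7,300 excess over $195,100 is $730; credit = $7,325 − $730 = $6,595.
Commuter Credit: $202,400 meets or exceeds the $39,800 cutoff, so the credit is $0.
Total: $2,000 + $6,595 + $0 = $8,595.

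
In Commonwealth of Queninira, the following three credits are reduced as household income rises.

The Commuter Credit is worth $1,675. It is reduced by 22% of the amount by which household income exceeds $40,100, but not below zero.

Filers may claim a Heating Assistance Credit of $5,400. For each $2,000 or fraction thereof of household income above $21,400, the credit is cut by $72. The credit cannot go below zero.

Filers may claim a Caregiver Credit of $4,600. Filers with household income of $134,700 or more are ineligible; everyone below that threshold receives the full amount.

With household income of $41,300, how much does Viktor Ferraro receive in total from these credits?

Commuter Credit: 22% of the $1,200 excess over $40,100 is $264; credit = $1,675 − $264 = $1,411.
Heating Assistance Credit: income exceeds $21,400 by $19,900, which is 10 full-or-partial $2,000 increments; reduction = 10 × $72 = $720, leaving $4,680.
Caregiver Credit: $41,300 is below the $134,700 cutoff, so the full $4,600 applies.
Total: $1,411 + $4,680 + $4,600 = $10,691.

$10,691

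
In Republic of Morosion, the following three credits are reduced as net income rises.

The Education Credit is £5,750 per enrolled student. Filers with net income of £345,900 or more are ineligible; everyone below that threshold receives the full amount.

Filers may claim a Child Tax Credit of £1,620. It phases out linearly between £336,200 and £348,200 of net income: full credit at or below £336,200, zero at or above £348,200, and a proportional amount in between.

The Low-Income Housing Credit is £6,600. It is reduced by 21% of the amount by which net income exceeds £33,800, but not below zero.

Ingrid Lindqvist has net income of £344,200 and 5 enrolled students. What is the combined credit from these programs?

Education Credit: base = 5 × £5,750 = £28,750. £344,200 is below the £345,900 cutoff, so the full £28,750 applies.
Child Tax Credit: £344,200 is £8,000 into a £12,000 phase-out range, leaving 4,000/12,000 of the credit: £1,620 × 4,000/12,000 = £540.
Low-Income Housing Credit: 21% of the £310,400 excess over £33,800 is £65,184 ≥ base, so the credit is £0.
Total: £28,750 + £540 + £0 = £29,290.

£29,290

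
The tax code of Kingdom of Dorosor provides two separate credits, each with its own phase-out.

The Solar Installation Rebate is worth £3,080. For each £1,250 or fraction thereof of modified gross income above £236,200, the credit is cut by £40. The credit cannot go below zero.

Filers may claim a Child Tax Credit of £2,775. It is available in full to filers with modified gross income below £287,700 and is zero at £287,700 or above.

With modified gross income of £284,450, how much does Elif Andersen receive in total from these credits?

Solar Installation Rebate: income exceeds £236,200 by £48,250, which is 39 full-or-partial £1,250 increments; reduction = 39 × £40 = £1,560, leaving £1,520.
Child Tax Credit: £284,450 is below the £287,700 cutoff, so the full £2,775 applies.
Total: £1,520 + £2,775 = £4,295.

£4,295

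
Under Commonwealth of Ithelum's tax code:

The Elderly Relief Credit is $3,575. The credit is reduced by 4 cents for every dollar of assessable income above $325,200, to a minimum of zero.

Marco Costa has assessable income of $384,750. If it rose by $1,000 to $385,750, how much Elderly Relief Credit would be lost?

At $384,750 — 4% of the $59,550 excess over $325,200 is $2,382; credit = $3,575 − $2,382 = $1,193.
At $385,750 — 4% of the $60,550 excess over $325,200 is $2,422; credit = $3,575 − $2,422 = $1,153.
Lost: $1,193 − $1,153 = $40.

$40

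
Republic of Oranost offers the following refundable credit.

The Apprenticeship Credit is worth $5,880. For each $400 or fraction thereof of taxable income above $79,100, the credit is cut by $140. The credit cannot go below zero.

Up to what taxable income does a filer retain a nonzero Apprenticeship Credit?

After 41 increments the reduction is 41 × $140 = $5,740, leaving $140; one more increment wipes it out. Increment 41 ends at excess 41 × $400 = $16,400, so the highest qualifying income is $79,100 + $16,400 = $95,500.

$95,500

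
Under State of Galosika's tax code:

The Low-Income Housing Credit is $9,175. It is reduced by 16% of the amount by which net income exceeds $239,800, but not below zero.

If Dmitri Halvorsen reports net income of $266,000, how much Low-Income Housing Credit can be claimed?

Low-Income Housing Credit: 16% of the $26,200 excess over $239,800 is $4,192; credit = $9,175 − $4,192 = $4,983.

$4,983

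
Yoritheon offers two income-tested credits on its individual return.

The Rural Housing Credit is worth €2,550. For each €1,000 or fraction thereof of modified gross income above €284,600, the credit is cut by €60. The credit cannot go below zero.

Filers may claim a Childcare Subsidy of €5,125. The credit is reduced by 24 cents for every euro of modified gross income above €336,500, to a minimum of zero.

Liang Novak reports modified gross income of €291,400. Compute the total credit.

Rural Housing Credit: income exceeds €284,600 by €6,800, which is 7 full-or-partial €1,000 increments; reduction = 7 × €60 = €420, leaving €2,130.
Childcare Subsidy: €291,400 is at or below the €336,500 threshold, so the full €5,125 applies.
Total: €2,130 + €5,125 = €7,255.

€7,255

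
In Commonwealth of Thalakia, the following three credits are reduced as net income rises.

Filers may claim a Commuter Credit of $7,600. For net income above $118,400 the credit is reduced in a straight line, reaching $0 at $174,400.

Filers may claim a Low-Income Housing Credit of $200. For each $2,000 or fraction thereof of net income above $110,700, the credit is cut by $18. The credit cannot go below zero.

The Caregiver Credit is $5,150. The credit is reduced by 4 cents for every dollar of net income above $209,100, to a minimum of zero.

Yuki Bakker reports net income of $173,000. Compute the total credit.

Commuter Credit: $173,000 is $54,600 into a $56,000 phase-out range, leaving 1,400/56,000 of the credit: $7,600 × 1,400/56,000 = $190.
Low-Income Housing Credit: income exceeds $110,700 by $62,300 → 32 increments × $18 = $576 ≥ base, so the credit is $0.
Caregiver Credit: $173,000 is at or below the $209,100 threshold, so the full $5,150 applies.
Total: $190 + $0 + $5,150 = $5,340.

$5,340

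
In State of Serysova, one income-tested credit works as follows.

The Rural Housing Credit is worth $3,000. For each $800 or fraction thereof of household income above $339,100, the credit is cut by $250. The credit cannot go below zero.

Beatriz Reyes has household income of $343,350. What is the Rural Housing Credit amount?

Rural Housing Credit: income exceeds $339,100 by $4,250, which is 6 full-or-partial $800 increments; reduction = 6 × $250 = $1,500, leaving $1,500.

$1,500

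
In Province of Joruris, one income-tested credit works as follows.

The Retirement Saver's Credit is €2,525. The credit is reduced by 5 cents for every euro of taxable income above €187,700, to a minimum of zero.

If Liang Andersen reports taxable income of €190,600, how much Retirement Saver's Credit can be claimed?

€2,380

Retirement Saver's Credit: 5% of the €2,900 excess over €187,700 is €145; credit = €2,525 − €145 = €2,380.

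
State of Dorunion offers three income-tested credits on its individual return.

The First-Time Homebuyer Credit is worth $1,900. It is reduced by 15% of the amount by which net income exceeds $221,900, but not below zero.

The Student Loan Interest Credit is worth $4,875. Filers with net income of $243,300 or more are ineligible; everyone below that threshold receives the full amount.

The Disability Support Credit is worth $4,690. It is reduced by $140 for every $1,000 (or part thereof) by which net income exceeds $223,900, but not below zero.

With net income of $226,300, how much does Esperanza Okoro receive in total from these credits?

First-Time Homebuyer Credit: 15% of the $4,400 excess over $221,900 is $660; credit = $1,900 − $660 = $1,240.
Student Loan Interest Credit: $226,300 is below the $243,300 cutoff, so the full $4,875 applies.
Disability Support Credit: income exceeds $223,900 by $2,400, which is 3 full-or-partial $1,000 increments; reduction = 3 × $140 = $420, leaving $4,270.
Total: $1,240 + $4,875 + $4,270 = $10,385.

$10,385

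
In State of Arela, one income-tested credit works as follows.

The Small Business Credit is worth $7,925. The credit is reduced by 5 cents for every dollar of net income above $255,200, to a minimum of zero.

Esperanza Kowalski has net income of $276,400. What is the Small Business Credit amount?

$6,865

Small Business Credit: 5% of the $21,200 excess over $255,200 is $1,060; credit = $7,925 − $1,060 = $6,865.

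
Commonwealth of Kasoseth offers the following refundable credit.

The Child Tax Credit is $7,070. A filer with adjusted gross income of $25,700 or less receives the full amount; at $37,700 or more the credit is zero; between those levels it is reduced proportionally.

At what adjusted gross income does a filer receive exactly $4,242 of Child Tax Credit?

$30,500

$4,242 is 4,242/7,070 of the full $7,070, so 2,828/7,070 of the $12,000 range has been used: income = $25,700 + $12,000 × 2,828/7,070 = $30,500.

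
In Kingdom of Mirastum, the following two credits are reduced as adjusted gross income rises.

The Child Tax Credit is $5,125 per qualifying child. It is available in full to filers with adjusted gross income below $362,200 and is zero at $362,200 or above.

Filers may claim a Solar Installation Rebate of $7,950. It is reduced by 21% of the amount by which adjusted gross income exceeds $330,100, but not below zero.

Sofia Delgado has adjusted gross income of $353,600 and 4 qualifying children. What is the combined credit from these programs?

Child Tax Credit: base = 4 × $5,125 = $20,500. $353,600 is below the $362,200 cutoff, so the full $20,500 applies.
Solar Installation Rebate: 21% of the $23,500 excess over $330,100 is $4,935; credit = $7,950 − $4,935 = $3,015.
Total: $20,500 + $3,015 = $23,515.

$23,515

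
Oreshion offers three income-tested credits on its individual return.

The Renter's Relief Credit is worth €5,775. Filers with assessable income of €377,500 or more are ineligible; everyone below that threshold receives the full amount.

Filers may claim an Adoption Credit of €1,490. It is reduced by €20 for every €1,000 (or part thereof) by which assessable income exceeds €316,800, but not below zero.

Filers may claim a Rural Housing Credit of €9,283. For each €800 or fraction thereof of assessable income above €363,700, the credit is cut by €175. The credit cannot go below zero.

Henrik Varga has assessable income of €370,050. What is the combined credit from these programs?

Renter's Relief Credit: €370,050 is below the €377,500 cutoff, so the full €5,775 applies.
Adoption Credit: income exceeds €316,800 by €53,250, which is 54 full-or-partial €1,000 increments; reduction = 54 × €20 = €1,080, leaving €410.
Rural Housing Credit: income exceeds €363,700 by €6,350, which is 8 full-or-partial €800 increments; reduction = 8 × €175 = €1,400, leaving €7,883.
Total: €5,775 + €410 + €7,883 = €14,068.

€14,068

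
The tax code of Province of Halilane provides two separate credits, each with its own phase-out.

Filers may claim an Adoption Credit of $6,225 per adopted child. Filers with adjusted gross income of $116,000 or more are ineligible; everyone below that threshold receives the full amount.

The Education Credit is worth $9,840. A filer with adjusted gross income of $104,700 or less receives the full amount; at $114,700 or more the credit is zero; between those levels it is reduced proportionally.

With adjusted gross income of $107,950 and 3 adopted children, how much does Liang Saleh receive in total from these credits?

$25,317

Adoption Credit: base = 3 × $6,225 = $18,675. $107,950 is below the $116,000 cutoff, so the full $18,675 applies.
Education Credit: $107,950 is $3,250 into a $10,000 phase-out range, leaving 6,750/10,000 of the credit: $9,840 × 6,750/10,000 = $6,642.
Total: $18,675 + $6,642 = $25,317.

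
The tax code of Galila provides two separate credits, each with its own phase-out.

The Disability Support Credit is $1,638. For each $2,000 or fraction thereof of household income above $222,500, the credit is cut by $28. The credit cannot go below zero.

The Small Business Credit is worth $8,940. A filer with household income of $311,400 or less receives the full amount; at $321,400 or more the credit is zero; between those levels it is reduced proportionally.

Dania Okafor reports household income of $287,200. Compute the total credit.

$9,654

Disability Support Credit: income exceeds $222,500 by $64,700, which is 33 full-or-partial $2,000 increments; reduction = 33 × $28 = $924, leaving $714.
Small Business Credit: $287,200 is at or below the $311,400 threshold, so the full $8,940 applies.
Total: $714 + $8,940 = $9,654.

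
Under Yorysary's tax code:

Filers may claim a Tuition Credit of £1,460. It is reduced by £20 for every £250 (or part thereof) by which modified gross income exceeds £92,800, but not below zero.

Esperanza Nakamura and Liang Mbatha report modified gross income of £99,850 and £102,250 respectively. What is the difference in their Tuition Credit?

£180

Esperanza (£99,850): Tuition Credit: income exceeds £92,800 by £7,050, which is 29 full-or-partial £250 increments; reduction = 29 × £20 = £580, leaving £880.
Liang (£102,250): Tuition Credit: income exceeds £92,800 by £9,450, which is 38 full-or-partial £250 increments; reduction = 38 × £20 = £760, leaving £700.
Difference: |£880 − £700| = £180.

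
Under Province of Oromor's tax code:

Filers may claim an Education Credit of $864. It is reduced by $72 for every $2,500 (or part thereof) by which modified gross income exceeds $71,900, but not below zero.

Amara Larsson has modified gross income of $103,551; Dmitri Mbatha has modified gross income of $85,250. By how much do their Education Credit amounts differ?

$432

Amara ($103,551): Education Credit: income exceeds $71,900 by $31,651 → 13 increments × $72 = $936 ≥ base, so the credit is $0.
Dmitri ($85,250): Education Credit: income exceeds $71,900 by $13,350, which is 6 full-or-partial $2,500 increments; reduction = 6 × $72 = $432, leaving $432.
Difference: |$0 − $432| = $432.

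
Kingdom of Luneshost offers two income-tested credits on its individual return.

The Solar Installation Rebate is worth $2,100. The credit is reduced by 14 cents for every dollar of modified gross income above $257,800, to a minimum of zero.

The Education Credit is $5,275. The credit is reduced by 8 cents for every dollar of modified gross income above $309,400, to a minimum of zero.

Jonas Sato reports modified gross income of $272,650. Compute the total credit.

$5,296

Solar Installation Rebate: 14% of the $14,850 excess over $257,800 is $2,079; credit = $2,100 − $2,079 = $21.
Education Credit: $272,650 is at or below the $309,400 threshold, so the full $5,275 applies.
Total: $21 + $5,275 = $5,296.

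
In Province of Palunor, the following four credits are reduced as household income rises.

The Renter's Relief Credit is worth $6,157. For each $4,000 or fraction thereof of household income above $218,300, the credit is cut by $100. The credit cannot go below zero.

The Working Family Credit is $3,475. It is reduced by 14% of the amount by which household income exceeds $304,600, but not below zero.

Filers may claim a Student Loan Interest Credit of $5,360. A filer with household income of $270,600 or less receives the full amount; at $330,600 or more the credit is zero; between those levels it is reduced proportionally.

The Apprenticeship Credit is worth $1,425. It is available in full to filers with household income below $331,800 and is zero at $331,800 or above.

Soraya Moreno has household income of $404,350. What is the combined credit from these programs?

Renter's Relief Credit: income exceeds $218,300 by $186,050, which is 47 full-or-partial $4,000 increments; reduction = 47 × $100 = $4,700, leaving $1,457.
Working Family Credit: 14% of the $99,750 excess over $304,600 is $13,965 ≥ base, so the credit is $0.
Student Loan Interest Credit: $404,350 is at or above $330,600, so the credit is $0.
Apprenticeship Credit: $404,350 meets or exceeds the $331,800 cutoff, so the credit is $0.
Total: $1,457 + $0 + $0 + $0 = $1,457.

$1,457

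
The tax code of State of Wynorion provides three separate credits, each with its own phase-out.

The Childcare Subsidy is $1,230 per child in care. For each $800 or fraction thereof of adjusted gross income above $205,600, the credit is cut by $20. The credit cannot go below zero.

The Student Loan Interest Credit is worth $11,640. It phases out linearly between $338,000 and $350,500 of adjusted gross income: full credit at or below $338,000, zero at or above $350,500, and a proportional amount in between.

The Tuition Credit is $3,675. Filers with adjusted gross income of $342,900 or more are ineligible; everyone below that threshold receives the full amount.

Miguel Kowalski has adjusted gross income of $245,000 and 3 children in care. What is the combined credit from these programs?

$18,005

Childcare Subsidy: base = 3 × $1,230 = $3,690. income exceeds $205,600 by $39,400, which is 50 full-or-partial $800 increments; reduction = 50 × $20 = $1,000, leaving $2,690.
Student Loan Interest Credit: $245,000 is at or below the $338,000 threshold, so the full $11,640 applies.
Tuition Credit: $245,000 is below the $342,900 cutoff, so the full $3,675 applies.
Total: $2,690 + $11,640 + $3,675 = $18,005.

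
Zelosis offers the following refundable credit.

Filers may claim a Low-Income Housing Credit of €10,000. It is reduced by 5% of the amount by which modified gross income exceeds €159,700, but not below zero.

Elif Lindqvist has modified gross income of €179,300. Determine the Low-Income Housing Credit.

Low-Income Housing Credit: 5% of the €19,600 excess over €159,700 is €980; credit = €10,000 − €980 = €9,020.

€9,020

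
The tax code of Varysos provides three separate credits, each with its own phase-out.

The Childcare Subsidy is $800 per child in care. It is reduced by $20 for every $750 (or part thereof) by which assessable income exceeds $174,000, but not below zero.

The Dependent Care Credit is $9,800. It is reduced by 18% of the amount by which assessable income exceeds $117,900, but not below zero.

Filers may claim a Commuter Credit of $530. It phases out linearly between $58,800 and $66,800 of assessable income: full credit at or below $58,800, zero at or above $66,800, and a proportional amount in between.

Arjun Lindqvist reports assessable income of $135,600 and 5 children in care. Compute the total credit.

$10,614

Childcare Subsidy: base = 5 × $800 = $4,000. $135,600 is at or below the $174,000 threshold, so the full $4,000 applies.
Dependent Care Credit: 18% of the $17,700 excess over $117,900 is $3,186; credit = $9,800 − $3,186 = $6,614.
Commuter Credit: $135,600 is at or above $66,800, so the credit is $0.
Total: $4,000 + $6,614 + $0 = $10,614.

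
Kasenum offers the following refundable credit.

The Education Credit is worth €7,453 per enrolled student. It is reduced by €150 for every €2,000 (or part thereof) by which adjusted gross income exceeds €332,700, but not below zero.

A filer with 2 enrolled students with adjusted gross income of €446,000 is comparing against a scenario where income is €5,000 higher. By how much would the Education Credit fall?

At €446,000 — base = 2 × €7,453 = €14,906. income exceeds €332,700 by €113,300, which is 57 full-or-partial €2,000 increments; reduction = 57 × €150 = €8,550, leaving €6,356.
At €451,000 — base = 2 × €7,453 = €14,906. income exceeds €332,700 by €118,300, which is 60 full-or-partial €2,000 increments; reduction = 60 × €150 = €9,000, leaving €5,906.
Lost: €6,356 − €5,906 = €450.

€450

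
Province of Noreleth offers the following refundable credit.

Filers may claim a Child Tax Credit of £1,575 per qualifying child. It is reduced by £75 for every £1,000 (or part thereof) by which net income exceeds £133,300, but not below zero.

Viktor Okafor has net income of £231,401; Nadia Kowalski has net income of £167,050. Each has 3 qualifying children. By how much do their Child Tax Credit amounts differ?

£2,175

Viktor (£231,401): Child Tax Credit: base = 3 × £1,575 = £4,725. income exceeds £133,300 by £98,101 → 99 increments × £75 = £7,425 ≥ base, so the credit is £0.
Nadia (£167,050): Child Tax Credit: base = 3 × £1,575 = £4,725. income exceeds £133,300 by £33,750, which is 34 full-or-partial £1,000 increments; reduction = 34 × £75 = £2,550, leaving £2,175.
Difference: |£0 − £2,175| = £2,175.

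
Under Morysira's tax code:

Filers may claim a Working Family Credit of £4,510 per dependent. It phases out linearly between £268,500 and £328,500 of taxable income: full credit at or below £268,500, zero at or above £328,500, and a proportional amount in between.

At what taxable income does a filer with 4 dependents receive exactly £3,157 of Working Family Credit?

£318,000

Full credit = 4 × £4,510 = £18,040.
£3,157 is 3,157/18,040 of the full £18,040, so 14,883/18,040 of the £60,000 range has been used: income = £268,500 + £60,000 × 14,883/18,040 = £318,000.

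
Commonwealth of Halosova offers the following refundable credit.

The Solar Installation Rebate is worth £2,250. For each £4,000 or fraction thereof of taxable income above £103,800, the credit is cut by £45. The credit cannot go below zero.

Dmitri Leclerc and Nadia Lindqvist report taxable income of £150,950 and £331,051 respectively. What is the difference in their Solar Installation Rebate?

£1,710

Dmitri (£150,950): Solar Installation Rebate: income exceeds £103,800 by £47,150, which is 12 full-or-partial £4,000 increments; reduction = 12 × £45 = £540, leaving £1,710.
Nadia (£331,051): Solar Installation Rebate: income exceeds £103,800 by £227,251 → 57 increments × £45 = £2,565 ≥ base, so the credit is £0.
Difference: |£1,710 − £0| = £1,710.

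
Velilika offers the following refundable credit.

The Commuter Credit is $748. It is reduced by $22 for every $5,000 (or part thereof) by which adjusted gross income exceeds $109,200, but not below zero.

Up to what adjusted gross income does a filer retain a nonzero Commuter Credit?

$274,200

After 33 increments the reduction is 33 × $22 = $726, leaving $22; one more increment wipes it out. Increment 33 ends at excess 33 × $5,000 = $165,000, so the highest qualifying income is $109,200 + $165,000 = $274,200.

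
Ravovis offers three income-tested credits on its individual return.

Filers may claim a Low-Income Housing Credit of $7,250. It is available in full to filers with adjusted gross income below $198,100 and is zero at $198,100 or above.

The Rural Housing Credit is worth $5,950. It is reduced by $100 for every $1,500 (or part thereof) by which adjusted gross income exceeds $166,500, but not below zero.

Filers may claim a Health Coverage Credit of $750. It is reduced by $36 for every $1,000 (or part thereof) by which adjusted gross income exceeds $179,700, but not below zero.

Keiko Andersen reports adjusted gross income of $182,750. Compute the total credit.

$12,706

Low-Income Housing Credit: $182,750 is below the $198,100 cutoff, so the full $7,250 applies.
Rural Housing Credit: income exceeds $166,500 by $16,250, which is 11 full-or-partial $1,500 increments; reduction = 11 × $100 = $1,100, leaving $4,850.
Health Coverage Credit: income exceeds $179,700 by $3,050, which is 4 full-or-partial $1,000 increments; reduction = 4 × $36 = $144, leaving $606.
Total: $7,250 + $4,850 + $606 = $12,706.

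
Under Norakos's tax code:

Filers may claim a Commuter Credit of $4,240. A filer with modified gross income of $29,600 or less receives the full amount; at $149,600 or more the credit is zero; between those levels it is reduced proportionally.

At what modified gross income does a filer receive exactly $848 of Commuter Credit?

$848 is 848/4,240 of the full $4,240, so 3,392/4,240 of the $120,000 range has been used: income = $29,600 + $120,000 × 3,392/4,240 = $125,600.

$125,600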